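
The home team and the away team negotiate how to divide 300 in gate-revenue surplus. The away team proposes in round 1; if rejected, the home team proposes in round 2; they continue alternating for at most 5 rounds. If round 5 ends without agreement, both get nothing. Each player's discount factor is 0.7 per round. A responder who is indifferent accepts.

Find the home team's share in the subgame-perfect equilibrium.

By backward induction:
Round 5 (the away team proposes): rejection yields 0 for the home team; the away team offers 0 and keeps 300.
Round 4 (the home team proposes): the away team can get 300 next round, worth 0.7 × 300 = 210 now. The home team offers 210 and keeps 300 − 210 = 90.
Round 3 (the away team proposes): the home team can get 90 next round, worth 0.7 × 90 = 63 now; the away team offers that and keeps 237.
Round 2 (the home team proposes): the away team can get 237 next round, worth 0.7 × 237 = 165.9 now. The home team offers 165.9 and keeps 300 − 165.9 = 134.1.
Round 1 (the away team proposes): the home team can get 134.1 next round, worth 0.7 × 134.1 = 93.87 now, so the away team offers 93.87, keeping 206.13.

93.87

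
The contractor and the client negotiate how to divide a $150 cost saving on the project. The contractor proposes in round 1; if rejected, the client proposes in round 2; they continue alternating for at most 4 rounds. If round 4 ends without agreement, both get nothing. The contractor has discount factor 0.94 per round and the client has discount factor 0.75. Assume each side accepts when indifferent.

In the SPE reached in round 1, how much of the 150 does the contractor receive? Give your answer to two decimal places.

63.94

Solve by backward induction from round 4.
Round 4 (the client proposes): the contractor will accept anything ≥ 0, so the client offers 0 and keeps 150.
Round 3 (the contractor proposes): the client can get 150 next round, worth 0.75 × 150 = 112.5 now, so the contractor offers 112.5, keeping 37.5.
Round 2 (the client proposes): the contractor can get 37.5 next round, worth 0.94 × 37.5 = 35.25 now. The client offers 35.25 and keeps 150 − 35.25 = 114.75.
Round 1 (the contractor proposes): the client can get 114.75 next round, worth 0.75 × 114.75 = 86.0625 now, so the contractor offers 86.0625, keeping 63.9375.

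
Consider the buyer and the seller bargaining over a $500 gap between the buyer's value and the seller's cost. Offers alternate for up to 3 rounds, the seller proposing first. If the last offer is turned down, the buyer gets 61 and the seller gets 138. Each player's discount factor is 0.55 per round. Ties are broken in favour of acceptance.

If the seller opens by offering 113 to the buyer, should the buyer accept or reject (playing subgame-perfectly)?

Work out the buyer's continuation value if the offer is rejected.
Round 3 (the seller proposes): the buyer gets 61 if talks fail, so the seller offers 61 and keeps 439.
Round 2 (the buyer proposes): the seller can get 439 next round, worth 0.55 × 439 = 241.45 now. The buyer offers 241.45 and keeps 500 − 241.45 = 258.55.
So by rejecting in round 1, the buyer gets 258.55 next round, worth 0.55 × 258.55 = 142.2025 now.
Offer 113 < 142.2025, so the buyer rejects.

Reject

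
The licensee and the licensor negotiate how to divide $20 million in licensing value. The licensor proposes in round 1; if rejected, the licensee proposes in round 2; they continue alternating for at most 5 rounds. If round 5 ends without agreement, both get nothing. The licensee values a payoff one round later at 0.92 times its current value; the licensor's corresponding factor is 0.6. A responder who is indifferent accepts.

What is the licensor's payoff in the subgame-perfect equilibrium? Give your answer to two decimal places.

8.58

Round 5 (the licensor proposes): rejection yields 0 for the licensee; the licensor offers 0 and keeps 20.
Round 4 (the licensee proposes): the licensor can get 20 next round, worth 0.6 × 20 = 12 now, so the licensee offers 12, keeping 8.
Round 3 (the licensor proposes): the licensee can get 8 next round, worth 0.92 × 8 = 7.36 now, so the licensor offers 7.36, keeping 12.64.
Round 2 (the licensee proposes): the licensor can get 12.64 next round, worth 0.6 × 12.64 = 7.584 now. The licensee offers 7.584 and keeps 20 − 7.584 = 12.416.
Round 1 (the licensor proposes): the licensee can get 12.416 next round, worth 0.92 × 12.416 = 11.42272 now, so the licensor offers 11.42272, keeping 8.57728.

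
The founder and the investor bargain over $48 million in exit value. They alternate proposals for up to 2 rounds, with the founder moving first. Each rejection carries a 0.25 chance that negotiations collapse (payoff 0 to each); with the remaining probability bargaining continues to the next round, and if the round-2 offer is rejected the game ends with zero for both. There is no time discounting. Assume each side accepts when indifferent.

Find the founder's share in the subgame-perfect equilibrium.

12

Round 2 (the investor proposes): rejection yields 0 for the founder; the investor offers 0 and keeps 48.
Round 1 (the founder proposes): rejecting gives the investor an expected 0.75 × 48 = 36; the founder offers that and keeps 12.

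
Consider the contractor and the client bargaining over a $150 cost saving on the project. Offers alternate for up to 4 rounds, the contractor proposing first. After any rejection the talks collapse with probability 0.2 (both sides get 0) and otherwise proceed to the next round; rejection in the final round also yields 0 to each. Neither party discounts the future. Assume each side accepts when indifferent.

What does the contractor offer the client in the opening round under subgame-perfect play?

Round 4 (the client proposes): the contractor will accept anything ≥ 0, so the client offers 0 and keeps 150.
Round 3 (the contractor proposes): rejecting gives the client an expected 0.8 × 150 = 120. The contractor offers 120 and keeps 150 − 120 = 30.
Round 2 (the client proposes): rejecting gives the contractor an expected 0.8 × 30 = 24. The client offers 24 and keeps 150 − 24 = 126.
Round 1 (the contractor proposes): rejecting gives the client an expected 0.8 × 126 = 100.8; the contractor offers that and keeps 49.2.

100.8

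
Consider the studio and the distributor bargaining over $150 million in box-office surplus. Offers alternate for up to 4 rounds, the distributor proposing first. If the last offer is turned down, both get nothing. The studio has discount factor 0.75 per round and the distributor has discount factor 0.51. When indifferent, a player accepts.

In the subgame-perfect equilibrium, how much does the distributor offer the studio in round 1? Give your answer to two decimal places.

Round 4 (the studio proposes): the distributor will accept anything ≥ 0, so the studio offers 0 and keeps 150.
Round 3 (the distributor proposes): the studio can get 150 next round, worth 0.75 × 150 = 112.5 now, so the distributor offers 112.5, keeping 37.5.
Round 2 (the studio proposes): the distributor can get 37.5 next round, worth 0.51 × 37.5 = 19.125 now. The studio offers 19.125 and keeps 150 − 19.125 = 130.875.
Round 1 (the distributor proposes): the studio can get 130.875 next round, worth 0.75 × 130.875 = 98.15625 now; the distributor offers that and keeps 51.84375.

98.16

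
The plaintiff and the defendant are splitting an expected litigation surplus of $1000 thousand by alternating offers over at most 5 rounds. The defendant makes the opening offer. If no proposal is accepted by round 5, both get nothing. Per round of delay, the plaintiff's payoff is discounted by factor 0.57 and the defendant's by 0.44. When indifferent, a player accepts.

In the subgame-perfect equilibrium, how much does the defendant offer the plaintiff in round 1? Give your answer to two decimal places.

By backward induction:
Round 5 (the defendant proposes): rejection yields 0 for the plaintiff; the defendant offers 0 and keeps 1000.
Round 4 (the plaintiff proposes): the defendant can get 1000 next round, worth 0.44 × 1000 = 440 now; the plaintiff offers that and keeps 560.
Round 3 (the defendant proposes): the plaintiff can get 560 next round, worth 0.57 × 560 = 319.2 now. The defendant offers 319.2 and keeps 1000 − 319.2 = 680.8.
Round 2 (the plaintiff proposes): the defendant can get 680.8 next round, worth 0.44 × 680.8 = 299.552 now, so the plaintiff offers 299.552, keeping 700.448.
Round 1 (the defendant proposes): the plaintiff can get 700.448 next round, worth 0.57 × 700.448 = 399.25536 now, so the defendant offers 399.25536, keeping 600.74464.

399.26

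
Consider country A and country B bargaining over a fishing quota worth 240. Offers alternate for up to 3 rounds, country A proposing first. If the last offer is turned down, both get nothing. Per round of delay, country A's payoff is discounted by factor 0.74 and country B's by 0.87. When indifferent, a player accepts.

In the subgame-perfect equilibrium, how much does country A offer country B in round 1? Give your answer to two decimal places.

Round 3 (country A proposes): rejection yields 0 for country B; country A offers 0 and keeps 240.
Round 2 (country B proposes): country A can get 240 next round, worth 0.74 × 240 = 177.6 now, so country B offers 177.6, keeping 62.4.
Round 1 (country A proposes): country B can get 62.4 next round, worth 0.87 × 62.4 = 54.288 now, so country A offers 54.288, keeping 185.712.

54.29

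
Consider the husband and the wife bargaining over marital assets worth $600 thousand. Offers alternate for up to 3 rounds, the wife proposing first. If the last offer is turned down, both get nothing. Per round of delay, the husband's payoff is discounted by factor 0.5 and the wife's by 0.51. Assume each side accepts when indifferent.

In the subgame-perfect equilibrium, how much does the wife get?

Round 3 (the wife proposes): the husband will accept anything ≥ 0, so the wife offers 0 and keeps 600.
Round 2 (the husband proposes): the wife can get 600 next round, worth 0.51 × 600 = 306 now; the husband offers that and keeps 294.
Round 1 (the wife proposes): the husband can get 294 next round, worth 0.5 × 294 = 147 now. The wife offers 147 and keeps 600 − 147 = 453.

453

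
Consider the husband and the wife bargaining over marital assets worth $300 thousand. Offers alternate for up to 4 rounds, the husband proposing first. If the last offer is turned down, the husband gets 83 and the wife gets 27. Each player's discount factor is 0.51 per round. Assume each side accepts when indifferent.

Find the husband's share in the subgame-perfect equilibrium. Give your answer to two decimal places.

By backward induction:
Round 4 (the wife proposes): the husband gets 83 if talks fail, so the wife offers 83 and keeps 217.
Round 3 (the husband proposes): the wife can get 217 next round, worth 0.51 × 217 = 110.67 now; the husband offers that and keeps 189.33.
Round 2 (the wife proposes): the husband can get 189.33 next round, worth 0.51 × 189.33 = 96.5583 now; the wife offers that and keeps 203.4417.
Round 1 (the husband proposes): the wife can get 203.4417 next round, worth 0.51 × 203.4417 = 103.755267 now, so the husband offers 103.755267, keeping 196.244733.

196.24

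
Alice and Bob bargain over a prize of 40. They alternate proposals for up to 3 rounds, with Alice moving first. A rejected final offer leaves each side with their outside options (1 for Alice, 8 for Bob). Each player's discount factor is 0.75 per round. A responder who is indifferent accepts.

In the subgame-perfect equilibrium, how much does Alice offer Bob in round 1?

12

By backward induction:
Round 3 (Alice proposes): Bob gets 8 if talks fail, so Alice offers 8 and keeps 32.
Round 2 (Bob proposes): Alice can get 32 next round, worth 0.75 × 32 = 24 now. Bob offers 24 and keeps 40 − 24 = 16.
Round 1 (Alice proposes): Bob can get 16 next round, worth 0.75 × 16 = 12 now; Alice offers that and keeps 28.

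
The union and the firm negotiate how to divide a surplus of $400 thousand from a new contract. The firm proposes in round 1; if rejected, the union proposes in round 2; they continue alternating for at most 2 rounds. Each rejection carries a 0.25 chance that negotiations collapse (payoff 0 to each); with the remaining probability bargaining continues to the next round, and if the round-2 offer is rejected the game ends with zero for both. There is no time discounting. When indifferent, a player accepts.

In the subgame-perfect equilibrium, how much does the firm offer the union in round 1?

Round 2 (the union proposes): the firm will accept anything ≥ 0, so the union offers 0 and keeps 400.
Round 1 (the firm proposes): rejecting gives the union an expected 0.75 × 400 = 300; the firm offers that and keeps 100.

300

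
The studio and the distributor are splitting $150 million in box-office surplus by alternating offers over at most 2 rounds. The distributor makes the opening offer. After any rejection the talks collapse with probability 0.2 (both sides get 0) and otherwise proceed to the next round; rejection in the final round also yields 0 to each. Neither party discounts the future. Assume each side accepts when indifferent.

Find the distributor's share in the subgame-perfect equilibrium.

30

Round 2 (the studio proposes): the distributor will accept anything ≥ 0, so the studio offers 0 and keeps 150.
Round 1 (the distributor proposes): rejecting gives the studio an expected 0.8 × 150 = 120; the distributor offers that and keeps 30.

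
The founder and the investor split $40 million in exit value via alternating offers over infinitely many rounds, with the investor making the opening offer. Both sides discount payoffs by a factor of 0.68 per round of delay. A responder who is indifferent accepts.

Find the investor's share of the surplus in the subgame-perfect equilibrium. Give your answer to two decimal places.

23.81

When the investor proposes, the founder accepts any offer worth at least 0.68 times what the founder would get by proposing next round; and vice versa.
This gives x = 40 − 0.68y and y = 40 − 0.68x, where x and y are each side's share when it proposes.
Hence (1 − 0.68·0.68)x = 40(1 − 0.68), i.e. 0.5376·x = 12.8.
x ≈ 23.8095; the founder's share is 40 − x ≈ 16.1905.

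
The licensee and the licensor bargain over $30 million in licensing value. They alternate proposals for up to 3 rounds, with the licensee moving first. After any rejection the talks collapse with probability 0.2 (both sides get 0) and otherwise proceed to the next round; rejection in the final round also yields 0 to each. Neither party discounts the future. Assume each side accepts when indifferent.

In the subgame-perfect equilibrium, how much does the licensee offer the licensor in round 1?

4.8

Round 3 (the licensee proposes): rejection yields 0 for the licensor; the licensee offers 0 and keeps 30.
Round 2 (the licensor proposes): rejecting gives the licensee an expected 0.8 × 30 = 24, so the licensor offers 24, keeping 6.
Round 1 (the licensee proposes): rejecting gives the licensor an expected 0.8 × 6 = 4.8. The licensee offers 4.8 and keeps 30 − 4.8 = 25.2.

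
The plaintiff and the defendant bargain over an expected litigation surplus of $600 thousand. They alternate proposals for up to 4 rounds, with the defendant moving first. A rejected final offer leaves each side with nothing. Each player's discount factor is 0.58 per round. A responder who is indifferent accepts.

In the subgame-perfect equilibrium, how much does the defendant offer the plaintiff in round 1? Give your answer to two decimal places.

By backward induction:
Round 4 (the plaintiff proposes): rejection yields 0 for the defendant; the plaintiff offers 0 and keeps 600.
Round 3 (the defendant proposes): the plaintiff can get 600 next round, worth 0.58 × 600 = 348 now; the defendant offers that and keeps 252.
Round 2 (the plaintiff proposes): the defendant can get 252 next round, worth 0.58 × 252 = 146.16 now; the plaintiff offers that and keeps 453.84.
Round 1 (the defendant proposes): the plaintiff can get 453.84 next round, worth 0.58 × 453.84 = 263.2272 now; the defendant offers that and keeps 336.7728.

263.23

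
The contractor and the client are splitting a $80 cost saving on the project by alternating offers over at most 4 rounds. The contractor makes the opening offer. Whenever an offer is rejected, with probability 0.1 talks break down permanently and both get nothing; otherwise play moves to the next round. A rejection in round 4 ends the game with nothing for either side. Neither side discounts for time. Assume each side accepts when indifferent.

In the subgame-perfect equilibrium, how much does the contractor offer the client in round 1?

By backward induction:
Round 4 (the client proposes): rejection yields 0 for the contractor; the client offers 0 and keeps 80.
Round 3 (the contractor proposes): rejecting gives the client an expected 0.9 × 80 = 72; the contractor offers that and keeps 8.
Round 2 (the client proposes): rejecting gives the contractor an expected 0.9 × 8 = 7.2. The client offers 7.2 and keeps 80 − 7.2 = 72.8.
Round 1 (the contractor proposes): rejecting gives the client an expected 0.9 × 72.8 = 65.52. The contractor offers 65.52 and keeps 80 − 65.52 = 14.48.

65.52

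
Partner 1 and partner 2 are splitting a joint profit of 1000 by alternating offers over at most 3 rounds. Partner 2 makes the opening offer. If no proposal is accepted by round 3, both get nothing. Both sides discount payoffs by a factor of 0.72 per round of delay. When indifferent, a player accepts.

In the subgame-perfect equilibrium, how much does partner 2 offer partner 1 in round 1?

Round 3 (partner 2 proposes): partner 1 will accept anything ≥ 0, so partner 2 offers 0 and keeps 1000.
Round 2 (partner 1 proposes): partner 2 can get 1000 next round, worth 0.72 × 1000 = 720 now. Partner 1 offers 720 and keeps 1000 − 720 = 280.
Round 1 (partner 2 proposes): partner 1 can get 280 next round, worth 0.72 × 280 = 201.6 now. Partner 2 offers 201.6 and keeps 1000 − 201.6 = 798.4.

201.6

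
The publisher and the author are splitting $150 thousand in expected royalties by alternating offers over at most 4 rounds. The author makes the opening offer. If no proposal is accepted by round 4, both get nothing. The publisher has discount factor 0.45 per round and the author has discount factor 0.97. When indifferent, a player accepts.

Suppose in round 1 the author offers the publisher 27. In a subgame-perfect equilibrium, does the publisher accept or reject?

Reject

Round 4 (the publisher proposes): the author will accept anything ≥ 0, so the publisher offers 0 and keeps 150.
Round 3 (the author proposes): the publisher can get 150 next round, worth 0.45 × 150 = 67.5 now. The author offers 67.5 and keeps 150 − 67.5 = 82.5.
Round 2 (the publisher proposes): the author can get 82.5 next round, worth 0.97 × 82.5 = 80.025 now, so the publisher offers 80.025, keeping 69.975.
So by rejecting in round 1, the publisher gets 69.975 next round, worth 0.45 × 69.975 = 31.48875 now.
Offer 27 < 31.48875, so the publisher rejects.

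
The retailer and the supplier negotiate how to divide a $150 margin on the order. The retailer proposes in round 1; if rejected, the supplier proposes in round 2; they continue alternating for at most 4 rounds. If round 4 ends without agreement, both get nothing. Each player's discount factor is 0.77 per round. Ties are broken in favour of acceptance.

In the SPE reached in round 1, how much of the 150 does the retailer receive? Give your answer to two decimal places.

Work backward from the last round.
Round 4 (the supplier proposes): the retailer will accept anything ≥ 0, so the supplier offers 0 and keeps 150.
Round 3 (the retailer proposes): the supplier can get 150 next round, worth 0.77 × 150 = 115.5 now. The retailer offers 115.5 and keeps 150 − 115.5 = 34.5.
Round 2 (the supplier proposes): the retailer can get 34.5 next round, worth 0.77 × 34.5 = 26.565 now, so the supplier offers 26.565, keeping 123.435.
Round 1 (the retailer proposes): the supplier can get 123.435 next round, worth 0.77 × 123.435 = 95.04495 now; the retailer offers that and keeps 54.95505.

54.96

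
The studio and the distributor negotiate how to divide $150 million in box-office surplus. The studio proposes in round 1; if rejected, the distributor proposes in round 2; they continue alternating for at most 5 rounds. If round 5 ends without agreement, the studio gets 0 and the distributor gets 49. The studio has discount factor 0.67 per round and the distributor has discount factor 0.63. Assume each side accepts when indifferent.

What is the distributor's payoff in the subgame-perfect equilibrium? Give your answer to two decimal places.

53.08

Round 5 (the studio proposes): the distributor gets 49 if talks fail, so the studio offers 49 and keeps 101.
Round 4 (the distributor proposes): the studio can get 101 next round, worth 0.67 × 101 = 67.67 now; the distributor offers that and keeps 82.33.
Round 3 (the studio proposes): the distributor can get 82.33 next round, worth 0.63 × 82.33 = 51.8679 now; the studio offers that and keeps 98.1321.
Round 2 (the distributor proposes): the studio can get 98.1321 next round, worth 0.67 × 98.1321 = 65.748507 now, so the distributor offers 65.748507, keeping 84.251493.
Round 1 (the studio proposes): the distributor can get 84.251493 next round, worth 0.63 × 84.251493 = 53.07844059 now, so the studio offers 53.07844059, keeping 96.92155941.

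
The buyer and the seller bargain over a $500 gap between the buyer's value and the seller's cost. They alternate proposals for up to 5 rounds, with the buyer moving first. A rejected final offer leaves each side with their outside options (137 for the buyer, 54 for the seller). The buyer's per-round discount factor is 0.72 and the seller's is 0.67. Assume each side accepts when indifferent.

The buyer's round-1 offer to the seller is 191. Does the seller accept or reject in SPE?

Accept

Round 5 (the buyer proposes): the seller gets 54 if talks fail, so the buyer offers 54 and keeps 446.
Round 4 (the seller proposes): the buyer can get 446 next round, worth 0.72 × 446 = 321.12 now; the seller offers that and keeps 178.88.
Round 3 (the buyer proposes): the seller can get 178.88 next round, worth 0.67 × 178.88 = 119.8496 now, so the buyer offers 119.8496, keeping 380.1504.
Round 2 (the seller proposes): the buyer can get 380.1504 next round, worth 0.72 × 380.1504 = 273.708288 now. The seller offers 273.708288 and keeps 500 − 273.708288 = 226.291712.
So by rejecting in round 1, the seller gets 226.291712 next round, worth 0.67 × 226.291712 = 151.61544704 now.
Offer 191 ≥ 151.61544704, so the seller accepts.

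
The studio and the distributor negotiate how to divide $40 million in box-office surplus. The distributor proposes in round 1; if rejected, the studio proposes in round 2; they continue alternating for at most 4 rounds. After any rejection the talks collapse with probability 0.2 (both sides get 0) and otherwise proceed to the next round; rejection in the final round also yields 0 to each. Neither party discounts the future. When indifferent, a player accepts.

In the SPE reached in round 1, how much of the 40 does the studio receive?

26.88

Round 4 (the studio proposes): the distributor will accept anything ≥ 0, so the studio offers 0 and keeps 40.
Round 3 (the distributor proposes): rejecting gives the studio an expected 0.8 × 40 = 32; the distributor offers that and keeps 8.
Round 2 (the studio proposes): rejecting gives the distributor an expected 0.8 × 8 = 6.4. The studio offers 6.4 and keeps 40 − 6.4 = 33.6.
Round 1 (the distributor proposes): rejecting gives the studio an expected 0.8 × 33.6 = 26.88; the distributor offers that and keeps 13.12.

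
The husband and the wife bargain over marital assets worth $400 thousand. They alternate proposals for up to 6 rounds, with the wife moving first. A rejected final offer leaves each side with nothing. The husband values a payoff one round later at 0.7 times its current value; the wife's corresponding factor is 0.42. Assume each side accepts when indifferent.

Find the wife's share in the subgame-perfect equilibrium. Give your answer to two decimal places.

Solve by backward induction from round 6.
Round 6 (the husband proposes): the wife will accept anything ≥ 0, so the husband offers 0 and keeps 400.
Round 5 (the wife proposes): the husband can get 400 next round, worth 0.7 × 400 = 280 now; the wife offers that and keeps 120.
Round 4 (the husband proposes): the wife can get 120 next round, worth 0.42 × 120 = 50.4 now; the husband offers that and keeps 349.6.
Round 3 (the wife proposes): the husband can get 349.6 next round, worth 0.7 × 349.6 = 244.72 now. The wife offers 244.72 and keeps 400 − 244.72 = 155.28.
Round 2 (the husband proposes): the wife can get 155.28 next round, worth 0.42 × 155.28 = 65.2176 now; the husband offers that and keeps 334.7824.
Round 1 (the wife proposes): the husband can get 334.7824 next round, worth 0.7 × 334.7824 = 234.34768 now. The wife offers 234.34768 and keeps 400 − 234.34768 = 165.65232.

165.65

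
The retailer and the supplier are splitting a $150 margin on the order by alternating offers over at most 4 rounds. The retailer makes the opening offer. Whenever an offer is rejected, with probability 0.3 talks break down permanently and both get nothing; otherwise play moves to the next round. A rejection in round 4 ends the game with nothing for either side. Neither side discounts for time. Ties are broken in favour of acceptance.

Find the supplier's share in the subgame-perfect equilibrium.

Round 4 (the supplier proposes): rejection yields 0 for the retailer; the supplier offers 0 and keeps 150.
Round 3 (the retailer proposes): rejecting gives the supplier an expected 0.7 × 150 = 105; the retailer offers that and keeps 45.
Round 2 (the supplier proposes): rejecting gives the retailer an expected 0.7 × 45 = 31.5; the supplier offers that and keeps 118.5.
Round 1 (the retailer proposes): rejecting gives the supplier an expected 0.7 × 118.5 = 82.95. The retailer offers 82.95 and keeps 150 − 82.95 = 67.05.

82.95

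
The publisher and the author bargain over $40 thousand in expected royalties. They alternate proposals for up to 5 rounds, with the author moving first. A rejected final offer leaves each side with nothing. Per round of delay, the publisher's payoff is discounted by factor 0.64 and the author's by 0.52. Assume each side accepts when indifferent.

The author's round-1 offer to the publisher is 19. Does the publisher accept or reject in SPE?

Round 5 (the author proposes): rejection yields 0 for the publisher; the author offers 0 and keeps 40.
Round 4 (the publisher proposes): the author can get 40 next round, worth 0.52 × 40 = 20.8 now, so the publisher offers 20.8, keeping 19.2.
Round 3 (the author proposes): the publisher can get 19.2 next round, worth 0.64 × 19.2 = 12.288 now, so the author offers 12.288, keeping 27.712.
Round 2 (the publisher proposes): the author can get 27.712 next round, worth 0.52 × 27.712 = 14.41024 now. The publisher offers 14.41024 and keeps 40 − 14.41024 = 25.58976.
So by rejecting in round 1, the publisher gets 25.58976 next round, worth 0.64 × 25.58976 = 16.3774464 now.
Offer 19 ≥ 16.3774464, so the publisher accepts.

Accept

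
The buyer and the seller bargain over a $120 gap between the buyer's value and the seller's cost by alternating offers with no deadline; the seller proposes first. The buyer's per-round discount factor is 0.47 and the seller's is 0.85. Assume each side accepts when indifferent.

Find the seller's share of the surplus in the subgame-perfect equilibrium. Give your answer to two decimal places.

When the seller proposes, the buyer accepts any offer worth at least 0.47 times what the buyer would get by proposing next round; and vice versa.
This gives x = 120 − 0.47y and y = 120 − 0.85x, where x and y are each side's share when it proposes.
Hence (1 − 0.47·0.85)x = 120(1 − 0.47), i.e. 0.6005·x = 63.6.
x ≈ 105.9117; the buyer's share is 120 − x ≈ 14.0883.

105.91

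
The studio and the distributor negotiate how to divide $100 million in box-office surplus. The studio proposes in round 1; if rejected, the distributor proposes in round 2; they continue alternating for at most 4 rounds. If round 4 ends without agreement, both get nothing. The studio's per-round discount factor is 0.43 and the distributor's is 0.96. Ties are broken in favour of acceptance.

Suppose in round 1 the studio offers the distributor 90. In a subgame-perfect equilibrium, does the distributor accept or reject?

Work out the distributor's continuation value if the offer is rejected.
Round 4 (the distributor proposes): the studio will accept anything ≥ 0, so the distributor offers 0 and keeps 100.
Round 3 (the studio proposes): the distributor can get 100 next round, worth 0.96 × 100 = 96 now; the studio offers that and keeps 4.
Round 2 (the distributor proposes): the studio can get 4 next round, worth 0.43 × 4 = 1.72 now, so the distributor offers 1.72, keeping 98.28.
So by rejecting in round 1, the distributor gets 98.28 next round, worth 0.96 × 98.28 = 94.3488 now.
Offer 90 < 94.3488, so the distributor rejects.

Reject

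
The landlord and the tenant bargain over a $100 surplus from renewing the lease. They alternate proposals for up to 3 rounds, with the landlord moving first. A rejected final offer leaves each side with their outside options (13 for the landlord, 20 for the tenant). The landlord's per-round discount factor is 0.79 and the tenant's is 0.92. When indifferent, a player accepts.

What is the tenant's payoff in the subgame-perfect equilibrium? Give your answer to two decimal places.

33.86

Round 3 (the landlord proposes): the tenant gets 20 if talks fail, so the landlord offers 20 and keeps 80.
Round 2 (the tenant proposes): the landlord can get 80 next round, worth 0.79 × 80 = 63.2 now; the tenant offers that and keeps 36.8.
Round 1 (the landlord proposes): the tenant can get 36.8 next round, worth 0.92 × 36.8 = 33.856 now. The landlord offers 33.856 and keeps 100 − 33.856 = 66.144.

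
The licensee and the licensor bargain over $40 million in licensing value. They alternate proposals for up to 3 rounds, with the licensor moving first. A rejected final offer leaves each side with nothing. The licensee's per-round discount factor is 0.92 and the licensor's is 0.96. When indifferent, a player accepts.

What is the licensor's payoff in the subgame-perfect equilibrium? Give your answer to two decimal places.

38.53

Round 3 (the licensor proposes): rejection yields 0 for the licensee; the licensor offers 0 and keeps 40.
Round 2 (the licensee proposes): the licensor can get 40 next round, worth 0.96 × 40 = 38.4 now; the licensee offers that and keeps 1.6.
Round 1 (the licensor proposes): the licensee can get 1.6 next round, worth 0.92 × 1.6 = 1.472 now, so the licensor offers 1.472, keeping 38.528.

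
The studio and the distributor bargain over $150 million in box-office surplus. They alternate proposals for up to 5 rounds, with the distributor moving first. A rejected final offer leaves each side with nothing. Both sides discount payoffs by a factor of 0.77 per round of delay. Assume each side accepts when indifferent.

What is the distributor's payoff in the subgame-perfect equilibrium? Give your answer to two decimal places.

107.68

Round 5 (the distributor proposes): rejection yields 0 for the studio; the distributor offers 0 and keeps 150.
Round 4 (the studio proposes): the distributor can get 150 next round, worth 0.77 × 150 = 115.5 now; the studio offers that and keeps 34.5.
Round 3 (the distributor proposes): the studio can get 34.5 next round, worth 0.77 × 34.5 = 26.565 now, so the distributor offers 26.565, keeping 123.435.
Round 2 (the studio proposes): the distributor can get 123.435 next round, worth 0.77 × 123.435 = 95.04495 now, so the studio offers 95.04495, keeping 54.95505.
Round 1 (the distributor proposes): the studio can get 54.95505 next round, worth 0.77 × 54.95505 = 42.3153885 now; the distributor offers that and keeps 107.6846115.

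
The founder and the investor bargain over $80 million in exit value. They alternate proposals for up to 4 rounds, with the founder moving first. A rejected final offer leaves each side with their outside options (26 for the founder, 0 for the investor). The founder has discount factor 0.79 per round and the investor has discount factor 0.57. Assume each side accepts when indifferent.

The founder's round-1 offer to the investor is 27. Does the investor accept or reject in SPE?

Round 4 (the investor proposes): the founder gets 26 if talks fail, so the investor offers 26 and keeps 54.
Round 3 (the founder proposes): the investor can get 54 next round, worth 0.57 × 54 = 30.78 now. The founder offers 30.78 and keeps 80 − 30.78 = 49.22.
Round 2 (the investor proposes): the founder can get 49.22 next round, worth 0.79 × 49.22 = 38.8838 now; the investor offers that and keeps 41.1162.
So by rejecting in round 1, the investor gets 41.1162 next round, worth 0.57 × 41.1162 = 23.436234 now.
Offer 27 ≥ 23.436234, so the investor accepts.

Accept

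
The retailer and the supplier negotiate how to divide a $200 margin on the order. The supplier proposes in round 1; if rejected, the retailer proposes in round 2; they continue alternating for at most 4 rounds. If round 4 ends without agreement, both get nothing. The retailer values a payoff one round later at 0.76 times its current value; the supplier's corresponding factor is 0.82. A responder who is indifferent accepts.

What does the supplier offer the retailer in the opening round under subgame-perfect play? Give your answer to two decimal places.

Work backward from the last round.
Round 4 (the retailer proposes): the supplier will accept anything ≥ 0, so the retailer offers 0 and keeps 200.
Round 3 (the supplier proposes): the retailer can get 200 next round, worth 0.76 × 200 = 152 now; the supplier offers that and keeps 48.
Round 2 (the retailer proposes): the supplier can get 48 next round, worth 0.82 × 48 = 39.36 now, so the retailer offers 39.36, keeping 160.64.
Round 1 (the supplier proposes): the retailer can get 160.64 next round, worth 0.76 × 160.64 = 122.0864 now, so the supplier offers 122.0864, keeping 77.9136.

122.09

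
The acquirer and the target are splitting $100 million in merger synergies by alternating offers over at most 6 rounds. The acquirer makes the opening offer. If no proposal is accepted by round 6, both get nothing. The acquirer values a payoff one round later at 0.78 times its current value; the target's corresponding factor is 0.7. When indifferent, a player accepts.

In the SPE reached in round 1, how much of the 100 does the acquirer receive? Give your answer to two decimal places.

55.32

Round 6 (the target proposes): rejection yields 0 for the acquirer; the target offers 0 and keeps 100.
Round 5 (the acquirer proposes): the target can get 100 next round, worth 0.7 × 100 = 70 now, so the acquirer offers 70, keeping 30.
Round 4 (the target proposes): the acquirer can get 30 next round, worth 0.78 × 30 = 23.4 now; the target offers that and keeps 76.6.
Round 3 (the acquirer proposes): the target can get 76.6 next round, worth 0.7 × 76.6 = 53.62 now; the acquirer offers that and keeps 46.38.
Round 2 (the target proposes): the acquirer can get 46.38 next round, worth 0.78 × 46.38 = 36.1764 now, so the target offers 36.1764, keeping 63.8236.
Round 1 (the acquirer proposes): the target can get 63.8236 next round, worth 0.7 × 63.8236 = 44.67652 now. The acquirer offers 44.67652 and keeps 100 − 44.67652 = 55.32348.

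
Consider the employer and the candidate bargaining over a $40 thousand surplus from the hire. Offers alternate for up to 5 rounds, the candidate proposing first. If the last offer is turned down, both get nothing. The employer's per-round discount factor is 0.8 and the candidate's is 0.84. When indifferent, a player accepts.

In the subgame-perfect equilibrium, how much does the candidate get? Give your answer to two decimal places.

31.44

Work backward from the last round.
Round 5 (the candidate proposes): the employer will accept anything ≥ 0, so the candidate offers 0 and keeps 40.
Round 4 (the employer proposes): the candidate can get 40 next round, worth 0.84 × 40 = 33.6 now. The employer offers 33.6 and keeps 40 − 33.6 = 6.4.
Round 3 (the candidate proposes): the employer can get 6.4 next round, worth 0.8 × 6.4 = 5.12 now. The candidate offers 5.12 and keeps 40 − 5.12 = 34.88.
Round 2 (the employer proposes): the candidate can get 34.88 next round, worth 0.84 × 34.88 = 29.2992 now; the employer offers that and keeps 10.7008.
Round 1 (the candidate proposes): the employer can get 10.7008 next round, worth 0.8 × 10.7008 = 8.56064 now, so the candidate offers 8.56064, keeping 31.43936.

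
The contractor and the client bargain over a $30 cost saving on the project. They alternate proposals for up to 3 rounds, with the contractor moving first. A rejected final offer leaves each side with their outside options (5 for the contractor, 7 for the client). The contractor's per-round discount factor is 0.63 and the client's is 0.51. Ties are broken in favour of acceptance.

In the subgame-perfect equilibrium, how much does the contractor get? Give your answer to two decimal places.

Round 3 (the contractor proposes): the client gets 7 if talks fail, so the contractor offers 7 and keeps 23.
Round 2 (the client proposes): the contractor can get 23 next round, worth 0.63 × 23 = 14.49 now. The client offers 14.49 and keeps 30 − 14.49 = 15.51.
Round 1 (the contractor proposes): the client can get 15.51 next round, worth 0.51 × 15.51 = 7.9101 now, so the contractor offers 7.9101, keeping 22.0899.

22.09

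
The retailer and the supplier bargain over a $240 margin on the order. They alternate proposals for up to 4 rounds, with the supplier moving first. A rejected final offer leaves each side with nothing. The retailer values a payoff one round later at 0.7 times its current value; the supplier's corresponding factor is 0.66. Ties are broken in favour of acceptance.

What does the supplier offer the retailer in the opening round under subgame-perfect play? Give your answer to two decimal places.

Solve by backward induction from round 4.
Round 4 (the retailer proposes): rejection yields 0 for the supplier; the retailer offers 0 and keeps 240.
Round 3 (the supplier proposes): the retailer can get 240 next round, worth 0.7 × 240 = 168 now; the supplier offers that and keeps 72.
Round 2 (the retailer proposes): the supplier can get 72 next round, worth 0.66 × 72 = 47.52 now; the retailer offers that and keeps 192.48.
Round 1 (the supplier proposes): the retailer can get 192.48 next round, worth 0.7 × 192.48 = 134.736 now; the supplier offers that and keeps 105.264.

134.74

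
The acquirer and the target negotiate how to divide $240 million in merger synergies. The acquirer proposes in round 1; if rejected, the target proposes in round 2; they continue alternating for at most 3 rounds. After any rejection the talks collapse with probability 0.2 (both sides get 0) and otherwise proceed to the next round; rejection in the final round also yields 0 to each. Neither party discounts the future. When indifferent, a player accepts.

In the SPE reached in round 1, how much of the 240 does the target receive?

Round 3 (the acquirer proposes): the target will accept anything ≥ 0, so the acquirer offers 0 and keeps 240.
Round 2 (the target proposes): rejecting gives the acquirer an expected 0.8 × 240 = 192. The target offers 192 and keeps 240 − 192 = 48.
Round 1 (the acquirer proposes): rejecting gives the target an expected 0.8 × 48 = 38.4; the acquirer offers that and keeps 201.6.

38.4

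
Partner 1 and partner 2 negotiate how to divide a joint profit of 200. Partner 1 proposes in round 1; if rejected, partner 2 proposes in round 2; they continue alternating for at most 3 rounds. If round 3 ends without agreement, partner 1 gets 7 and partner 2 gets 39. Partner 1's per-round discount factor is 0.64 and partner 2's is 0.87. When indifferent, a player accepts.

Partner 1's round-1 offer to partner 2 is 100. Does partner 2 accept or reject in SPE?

Accept

Work out partner 2's continuation value if the offer is rejected.
Round 3 (partner 1 proposes): partner 2 gets 39 if talks fail, so partner 1 offers 39 and keeps 161.
Round 2 (partner 2 proposes): partner 1 can get 161 next round, worth 0.64 × 161 = 103.04 now, so partner 2 offers 103.04, keeping 96.96.
So by rejecting in round 1, partner 2 gets 96.96 next round, worth 0.87 × 96.96 = 84.3552 now.
Offer 100 ≥ 84.3552, so partner 2 accepts.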